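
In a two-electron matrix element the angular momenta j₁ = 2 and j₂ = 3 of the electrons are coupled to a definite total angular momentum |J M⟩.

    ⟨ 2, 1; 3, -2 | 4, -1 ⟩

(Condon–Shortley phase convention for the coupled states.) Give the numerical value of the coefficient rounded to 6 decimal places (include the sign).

j₁+j₂−J=1  J+j₁−j₂=3  J−j₁+j₂=5  j₁+j₂+J+1=10
(j₁±m₁, j₂±m₂, J±M) = (3,1,1,5,3,5)
P² = 6480/7
sum k=0..1:
  [0] +1/48 = 1/48
  [1] −1/720 = -1/720
S = 7/360
C² = P²·S² = 7/20 ; C = +0.591608

+√(7/20) ≈ +0.591608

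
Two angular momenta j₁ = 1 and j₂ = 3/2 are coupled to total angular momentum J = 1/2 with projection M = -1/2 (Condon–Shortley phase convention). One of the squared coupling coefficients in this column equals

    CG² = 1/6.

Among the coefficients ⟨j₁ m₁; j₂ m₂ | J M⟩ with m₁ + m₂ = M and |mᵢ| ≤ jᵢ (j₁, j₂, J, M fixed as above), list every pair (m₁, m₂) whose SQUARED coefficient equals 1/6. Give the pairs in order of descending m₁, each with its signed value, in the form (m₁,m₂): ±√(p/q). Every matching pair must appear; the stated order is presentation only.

(-1,1/2): +√(1/6)

Admissible pairs with m₁+m₂ = M = -1/2: (-1,1/2), (0,-1/2), (1,-3/2)
  (m₁,m₂)=(1,-3/2): CG² = 1/2, CG = +√(1/2)
  (m₁,m₂)=(0,-1/2): CG² = 1/3, CG = −√(1/3)
  (m₁,m₂)=(-1,1/2): CG² = 1/6, CG = +√(1/6)   ← matches the target
Pairs with CG² = 1/6: (-1,1/2): +√(1/6)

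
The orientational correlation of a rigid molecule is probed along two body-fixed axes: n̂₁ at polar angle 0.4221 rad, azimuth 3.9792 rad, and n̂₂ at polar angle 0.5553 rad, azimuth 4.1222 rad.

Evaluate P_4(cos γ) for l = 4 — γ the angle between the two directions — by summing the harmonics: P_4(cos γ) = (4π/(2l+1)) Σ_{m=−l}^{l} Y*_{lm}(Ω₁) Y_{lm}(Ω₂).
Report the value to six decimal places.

Term-by-term m-sum for l=4 (normalisation 4π/9 = 1.396263):
  m=-4: Y*=-0.01219 - 0.00258j  Y=-0.02428 + 0.02406j  product 0.00036 - 0.00023j
  m=-3: Y*=0.06349 - 0.04618j  Y=0.15275 + 0.03093j  product 0.01113 - 0.00509j
  m=-2: Y*=-0.02824 + 0.26943j  Y=-0.14346 - 0.34860j  product 0.09798 - 0.02881j
  m=-1: Y*=-0.33428 - 0.37115j  Y=-0.24231 + 0.36175j  product 0.21526 - 0.03099j
  m=+0: Y*=0.24040 + 0.00000j  Y=-0.04377 + 0.00000j  product -0.01052 + 0.00000j
  m=+1: Y*=0.33428 - 0.37115j  Y=0.24231 + 0.36175j  product 0.21526 + 0.03099j
  m=+2: Y*=-0.02824 - 0.26943j  Y=-0.14346 + 0.34860j  product 0.09798 + 0.02881j
  m=+3: Y*=-0.06349 - 0.04618j  Y=-0.15275 + 0.03093j  product 0.01113 + 0.00509j
  m=+4: Y*=-0.01219 + 0.00258j  Y=-0.02428 - 0.02406j  product 0.00036 + 0.00023j
Σ over m = 0.63892 - 0.00000j; ×(4π/9) → 0.89210 - 0.00000j. Real part: 0.892104

0.892104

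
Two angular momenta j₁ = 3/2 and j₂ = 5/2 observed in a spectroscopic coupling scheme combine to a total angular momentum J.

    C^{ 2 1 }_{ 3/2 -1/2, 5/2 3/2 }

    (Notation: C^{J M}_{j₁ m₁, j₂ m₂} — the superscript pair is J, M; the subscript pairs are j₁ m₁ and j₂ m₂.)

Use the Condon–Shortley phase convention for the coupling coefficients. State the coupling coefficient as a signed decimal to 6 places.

j₁+j₂−J=2  J+j₁−j₂=1  J−j₁+j₂=3  j₁+j₂+J+1=7
(j₁±m₁, j₂±m₂, J±M) = (1,2,4,1,3,1)
P² = 24/7
sum k=1..2:
  [1] −1/6 = -1/6
  [2] +1/4 = 1/4
S = 1/12
C² = P²·S² = 1/42 ; C = +0.154303

+0.154303  (= +√(1/42))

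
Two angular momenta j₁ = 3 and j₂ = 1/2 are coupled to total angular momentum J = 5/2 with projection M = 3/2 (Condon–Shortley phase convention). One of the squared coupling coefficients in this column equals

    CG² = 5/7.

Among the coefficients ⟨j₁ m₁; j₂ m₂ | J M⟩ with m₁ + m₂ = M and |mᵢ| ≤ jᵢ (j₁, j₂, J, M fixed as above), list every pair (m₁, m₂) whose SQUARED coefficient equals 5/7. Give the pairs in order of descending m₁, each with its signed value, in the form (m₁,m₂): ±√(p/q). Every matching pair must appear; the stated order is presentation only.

(2,-1/2): +√(5/7)

Admissible pairs with m₁+m₂ = M = 3/2: (1,1/2), (2,-1/2)
  (m₁,m₂)=(2,-1/2): CG² = 5/7, CG = +√(5/7)   ← matches the target
  (m₁,m₂)=(1,1/2): CG² = 2/7, CG = −√(2/7)
Pairs with CG² = 5/7: (2,-1/2): +√(5/7)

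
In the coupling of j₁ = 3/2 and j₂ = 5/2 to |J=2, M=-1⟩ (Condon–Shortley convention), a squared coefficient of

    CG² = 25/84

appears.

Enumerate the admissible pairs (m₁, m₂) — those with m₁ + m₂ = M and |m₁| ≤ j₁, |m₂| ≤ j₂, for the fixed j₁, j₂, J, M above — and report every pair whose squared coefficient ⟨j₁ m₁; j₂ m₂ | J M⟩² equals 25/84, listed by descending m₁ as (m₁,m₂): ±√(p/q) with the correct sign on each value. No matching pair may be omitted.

Admissible pairs with m₁+m₂ = M = -1: (-3/2,1/2), (-1/2,-1/2), (1/2,-3/2), (3/2,-5/2)
  (m₁,m₂)=(3/2,-5/2): CG² = 5/14, CG = +√(5/14)
  (m₁,m₂)=(1/2,-3/2): CG² = 1/42, CG = +√(1/42)
  (m₁,m₂)=(-1/2,-1/2): CG² = 25/84, CG = −√(25/84)   ← matches the target
  (m₁,m₂)=(-3/2,1/2): CG² = 9/28, CG = +√(9/28)
Pairs with CG² = 25/84: (-1/2,-1/2): −√(25/84)

(-1/2,-1/2): −√(25/84)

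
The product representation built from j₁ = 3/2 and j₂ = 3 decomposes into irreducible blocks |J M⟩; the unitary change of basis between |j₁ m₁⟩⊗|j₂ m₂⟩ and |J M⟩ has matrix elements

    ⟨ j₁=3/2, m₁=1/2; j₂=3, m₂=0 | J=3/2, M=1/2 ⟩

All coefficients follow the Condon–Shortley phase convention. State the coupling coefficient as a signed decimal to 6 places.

-0.507093  (= −√(9/35))

triangle: 3!×0!×3!/7! = 36/5040
(j±m)!: 2!×1!×3!×3!×2!×1! = 144
prefactor² = (2J+1)×Δ×N² = 144/35
  k=1: −1/(1!×2!×0!×2!×0!×1!) = -1/4
Σ = -1/4  ⇒  CG² = 144/35×(-1/4)² = 9/35
CG = −√(9/35) = -0.507093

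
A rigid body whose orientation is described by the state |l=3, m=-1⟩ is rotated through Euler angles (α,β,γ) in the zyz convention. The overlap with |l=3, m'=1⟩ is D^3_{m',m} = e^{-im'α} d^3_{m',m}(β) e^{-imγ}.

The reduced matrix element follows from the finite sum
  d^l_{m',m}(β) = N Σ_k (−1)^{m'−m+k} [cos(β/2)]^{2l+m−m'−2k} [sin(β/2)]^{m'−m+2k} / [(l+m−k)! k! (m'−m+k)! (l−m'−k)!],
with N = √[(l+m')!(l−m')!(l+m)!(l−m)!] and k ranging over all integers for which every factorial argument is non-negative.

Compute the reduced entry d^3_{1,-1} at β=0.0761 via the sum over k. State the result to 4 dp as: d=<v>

d^3_{1,-1}(β=0.0761) via the finite sum:
With c≡cos(β/2)=0.999276 and s≡sin(β/2)=0.038041, N=[24·2·2·24]^{1/2}=48.000000
k: max(0,(-1)−(1))=0 … min(3+(-1),3−(1))=2
  k=0: (−1)^2·48.0000/(8)·0.9993^4·0.0380^2 = +0.008658
  k=1: (−1)^3·48.0000/(6)·0.9993^2·0.0380^4 = -0.000017
  k=2: (−1)^4·48.0000/(48)·0.9993^0·0.0380^6 = +0.000000
d^3_{1,-1}(0.0761) = +0.008658 -0.000017 +0.000000 = +0.008641

d=0.0086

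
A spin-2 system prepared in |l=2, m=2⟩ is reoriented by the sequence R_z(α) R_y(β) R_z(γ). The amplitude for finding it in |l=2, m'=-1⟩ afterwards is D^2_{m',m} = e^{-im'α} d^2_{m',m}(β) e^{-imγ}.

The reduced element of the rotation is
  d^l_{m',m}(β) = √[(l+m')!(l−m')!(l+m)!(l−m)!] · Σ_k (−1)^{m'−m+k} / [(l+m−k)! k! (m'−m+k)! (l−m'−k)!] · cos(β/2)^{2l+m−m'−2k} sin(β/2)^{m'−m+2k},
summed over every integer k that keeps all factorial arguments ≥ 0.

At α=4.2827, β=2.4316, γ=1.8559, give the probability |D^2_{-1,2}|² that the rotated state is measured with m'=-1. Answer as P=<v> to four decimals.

Split into d^2_{-1,2}(β=2.4316) × two z-phases.
c=cos(2.431600/2)=0.347587, s=sin(2.431600/2)=0.937648; N=√[1·6·24·1]=12.000000
The bounds max(0,m−m')=3 and min(l+m,l−m')=3 give 1 term
  k=3: (−1)^0·12.0000/(6)·0.3476^1·0.9376^3 = +0.573076
d^2_{-1,2}(2.4316) = +0.573076
|D^2_{-1,2}|² = |d^2_{-1,2}(β)|² = (+0.573076)² = 0.328417 (the z-rotation phases have unit modulus)

P=0.3284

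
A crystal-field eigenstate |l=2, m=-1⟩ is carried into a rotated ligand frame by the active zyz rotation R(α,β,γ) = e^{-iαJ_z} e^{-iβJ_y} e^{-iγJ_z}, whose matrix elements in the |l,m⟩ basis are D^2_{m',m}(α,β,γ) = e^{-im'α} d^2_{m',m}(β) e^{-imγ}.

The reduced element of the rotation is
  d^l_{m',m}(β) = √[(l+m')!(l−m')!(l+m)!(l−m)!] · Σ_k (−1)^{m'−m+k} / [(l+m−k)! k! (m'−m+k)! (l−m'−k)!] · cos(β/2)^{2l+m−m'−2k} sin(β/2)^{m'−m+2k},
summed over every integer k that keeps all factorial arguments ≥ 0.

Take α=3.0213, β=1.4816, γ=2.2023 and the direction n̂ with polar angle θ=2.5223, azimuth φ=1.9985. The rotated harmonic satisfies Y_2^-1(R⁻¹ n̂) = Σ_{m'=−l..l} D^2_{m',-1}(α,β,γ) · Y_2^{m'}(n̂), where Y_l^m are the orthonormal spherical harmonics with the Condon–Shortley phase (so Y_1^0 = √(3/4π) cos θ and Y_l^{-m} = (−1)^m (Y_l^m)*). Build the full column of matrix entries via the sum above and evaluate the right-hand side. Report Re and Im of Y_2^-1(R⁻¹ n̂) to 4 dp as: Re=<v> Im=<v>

Re=-0.1580 Im=0.0678

Need the full column D^2_{m',-1} for m'=−2..2 at α=3.0213, β=1.4816, γ=2.2023.
cos(β/2)=0.737929, sin(β/2)=0.674878
d^2_{-2,-1}: single k=1 term ⇒ +0.542374;  D = -0.206665+0.501457i
d^2_{-1,-1}: k∈[0..1] ⇒ +0.296523 -0.744049 = -0.447526;  D = -0.218945+0.390311i
d^2_{0,-1}: k∈[0..1] ⇒ -0.664270 +0.555606 = -0.108664;  D = +0.064151-0.087707i
d^2_{1,-1}: k∈[0..1] ⇒ +0.744049 -0.207445 = +0.536604;  D = +0.366475-0.391970i
d^2_{2,-1}: single k=0 term ⇒ -0.453650;  D = +0.347348-0.291801i
Y_2^{m'}(θ=2.5223,φ=1.9985) and Σ D·Y over m':
  (-0.2067+0.5015i)·(-0.0854+0.0982i)  (-0.2189+0.3903i)·(+0.1515+0.3323i)  (+0.0642-0.0877i)·(+0.3120+0.0000i)  (+0.3665-0.3920i)·(-0.1515+0.3323i)  (+0.3473-0.2918i)·(-0.0854-0.0982i)
Y_2^-1(R⁻¹ n̂) = -0.158042+0.067815i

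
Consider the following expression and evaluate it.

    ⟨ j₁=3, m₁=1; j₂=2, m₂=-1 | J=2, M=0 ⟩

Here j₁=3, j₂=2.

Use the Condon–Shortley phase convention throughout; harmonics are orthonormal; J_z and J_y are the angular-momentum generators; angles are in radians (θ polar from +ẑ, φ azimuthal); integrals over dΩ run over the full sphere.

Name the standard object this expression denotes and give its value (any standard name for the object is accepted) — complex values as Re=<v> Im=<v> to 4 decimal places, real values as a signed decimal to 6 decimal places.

This is a Clebsch–Gordan (vector-coupling) coefficient.
j₁+j₂−J=3  J+j₁−j₂=3  J−j₁+j₂=1  j₁+j₂+J+1=8
(j₁±m₁, j₂±m₂, J±M) = (4,2,1,3,2,2)
P² = 36/7
sum k=0..1:
  [0] +1/12 = 1/12
  [1] −1/4 = -1/4
S = -1/6
C² = P²·S² = 1/7 ; C = -0.377964

Clebsch–Gordan coefficient, −√(1/7) ≈ -0.377964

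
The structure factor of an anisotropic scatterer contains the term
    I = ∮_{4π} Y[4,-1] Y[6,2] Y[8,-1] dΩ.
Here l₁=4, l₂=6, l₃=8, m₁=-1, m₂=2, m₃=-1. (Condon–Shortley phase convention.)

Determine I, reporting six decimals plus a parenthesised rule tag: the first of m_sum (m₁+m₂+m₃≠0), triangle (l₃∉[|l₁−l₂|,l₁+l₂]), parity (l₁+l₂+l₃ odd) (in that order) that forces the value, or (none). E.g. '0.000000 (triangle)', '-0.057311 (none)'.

0.051191 (none)

m-sum 0 ✓  L=18 even ✓  2≤8≤10 ✓
Π(2lᵢ+1) = 9×13×17 = 1989
triangle coeff Δ(4,6,8) = 1/23279256
Σ_t [0,2]: t=0:+1/1658880 t=1:−1/518400 t=2:+1/1658880 = -1/1382400
(3j)²=504/46189 [(4 6 8; 0 0 0)], sign=-1
Σ_t [0,2]: t=0:+1/19353600 t=1:−1/1451520 t=2:+1/1244160 = 29/174182400
(3j)²=841/554268 [(4 6 8; -1 2 -1)], sign=-1
⇒ 4πI² = 317898/9653501
I = (+1)√(317898/9653501/(4π)) = 0.05119135
No selection rule forces the value: the integral is nonzero (none).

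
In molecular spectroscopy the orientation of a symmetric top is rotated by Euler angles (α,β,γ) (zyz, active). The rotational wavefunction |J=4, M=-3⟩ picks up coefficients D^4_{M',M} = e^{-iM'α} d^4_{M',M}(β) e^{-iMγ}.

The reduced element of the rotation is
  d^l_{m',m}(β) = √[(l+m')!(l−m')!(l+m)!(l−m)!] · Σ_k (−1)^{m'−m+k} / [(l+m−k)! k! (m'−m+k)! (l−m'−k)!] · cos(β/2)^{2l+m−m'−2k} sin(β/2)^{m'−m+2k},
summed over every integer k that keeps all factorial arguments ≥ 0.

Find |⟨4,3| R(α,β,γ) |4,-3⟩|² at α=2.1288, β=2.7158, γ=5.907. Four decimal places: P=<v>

D^4_{3,-3}(2.1288,2.7158,5.9070) = e^{-i·3·2.1288}·d^4_{3,-3}(2.7158)·e^{-i·-3·5.9070}. Compute d first:
With c≡cos(β/2)=0.211292 and s≡sin(β/2)=0.977423, N=[5040·1·1·5040]^{1/2}=5040.000000
Admissible k: 0..1 (factorial args all ≥0)
  k=0: (−1)^6·5040.0000/(720)·0.2113^2·0.9774^6 = +0.272495
  k=1: (−1)^7·5040.0000/(5040)·0.2113^0·0.9774^8 = -0.833030
d^4_{3,-3}(2.7158) = +0.272495 -0.833030 = -0.560535
|D^4_{3,-3}|² = |d^4_{3,-3}(β)|² = (-0.560535)² = 0.314199 (the z-rotation phases have unit modulus)

P=0.3142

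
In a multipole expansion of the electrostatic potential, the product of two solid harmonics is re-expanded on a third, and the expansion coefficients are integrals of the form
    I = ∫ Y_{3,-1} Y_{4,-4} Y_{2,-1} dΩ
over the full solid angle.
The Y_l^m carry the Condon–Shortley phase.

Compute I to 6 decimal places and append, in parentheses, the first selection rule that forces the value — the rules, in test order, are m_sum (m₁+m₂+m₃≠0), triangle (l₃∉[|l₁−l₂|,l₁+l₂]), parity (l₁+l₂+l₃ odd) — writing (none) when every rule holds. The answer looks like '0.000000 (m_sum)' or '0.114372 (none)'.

m-sum = -1 − 4 − 1 = -6 ≠ 0 ⇒ I = 0

0.000000 (m_sum)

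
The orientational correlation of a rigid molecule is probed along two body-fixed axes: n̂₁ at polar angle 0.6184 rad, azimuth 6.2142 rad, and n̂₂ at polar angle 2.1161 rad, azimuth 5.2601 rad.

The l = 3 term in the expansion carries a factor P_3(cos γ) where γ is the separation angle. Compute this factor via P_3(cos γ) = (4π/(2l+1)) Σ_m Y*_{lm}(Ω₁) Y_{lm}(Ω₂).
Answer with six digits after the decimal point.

0.197663

Expand P_3 via completeness: Σ_{m} conj(Y_{3,m}) at Ω₁ times Y_{3,m} at Ω₂ —
  m=-3: Y*=0.07956 - 0.01670j  Y=-0.26007 + 0.01885j  product -0.02038 + 0.00584j
  m=-2: Y*=0.27721 - 0.03849j  Y=0.17734 - 0.34451j  product 0.03590 - 0.10233j
  m=-1: Y*=0.43355 - 0.02996j  Y=0.04966 + 0.08141j  product 0.02397 + 0.03381j
  m=+0: Y*=0.09717 + 0.00000j  Y=0.32031 + 0.00000j  product 0.03112 + 0.00000j
  m=+1: Y*=-0.43355 - 0.02996j  Y=-0.04966 + 0.08141j  product 0.02397 - 0.03381j
  m=+2: Y*=0.27721 + 0.03849j  Y=0.17734 + 0.34451j  product 0.03590 + 0.10233j
  m=+3: Y*=-0.07956 - 0.01670j  Y=0.26007 + 0.01885j  product -0.02038 - 0.00584j
Total Σ_m = 0.11011 - 0.00000j. Multiply by 1.795196: 0.19766 - 0.00000j. P_3(cos γ) = 0.197663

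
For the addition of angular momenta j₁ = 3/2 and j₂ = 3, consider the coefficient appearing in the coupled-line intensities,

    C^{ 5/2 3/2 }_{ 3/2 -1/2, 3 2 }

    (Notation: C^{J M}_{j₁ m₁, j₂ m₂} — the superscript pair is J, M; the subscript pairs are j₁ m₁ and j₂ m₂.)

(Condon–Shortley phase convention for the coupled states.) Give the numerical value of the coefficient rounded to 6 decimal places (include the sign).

j₁+j₂−J=2  J+j₁−j₂=1  J−j₁+j₂=4  j₁+j₂+J+1=8
(j₁±m₁, j₂±m₂, J±M) = (1,2,5,1,4,1)
P² = 288/7
sum k=1..2:
  [1] −1/24 = -1/24
  [2] +1/12 = 1/12
S = 1/24
C² = P²·S² = 1/14 ; C = +0.267261

+√(1/14) ≈ +0.267261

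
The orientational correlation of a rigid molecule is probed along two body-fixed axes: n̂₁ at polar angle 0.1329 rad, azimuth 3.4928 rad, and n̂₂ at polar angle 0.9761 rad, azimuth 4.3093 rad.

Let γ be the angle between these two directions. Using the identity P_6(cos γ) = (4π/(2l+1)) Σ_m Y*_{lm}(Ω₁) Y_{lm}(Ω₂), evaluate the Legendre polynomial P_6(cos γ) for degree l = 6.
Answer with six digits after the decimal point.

0.092124

Expand P_6 via completeness: Σ_{m} conj(Y_{6,m}) at Ω₁ times Y_{6,m} at Ω₂ —
  m=-6: Y*=-0.00000 + 0.00000j  Y=0.11699 - 0.10324j  product 0.00000 + 0.00000j
  m=-5: Y*=0.00001 - 0.00007j  Y=-0.33004 - 0.15725j  product -0.00001 + 0.00002j
  m=-4: Y*=0.00018 + 0.00106j  Y=-0.01712 + 0.41160j  product -0.00044 + 0.00006j
  m=-3: Y*=-0.00580 - 0.01019j  Y=0.08784 - 0.03322j  product -0.00085 - 0.00070j
  m=-2: Y*=0.06621 + 0.05604j  Y=0.21636 + 0.22555j  product 0.00169 + 0.02706j
  m=-1: Y*=-0.37485 - 0.13734j  Y=0.08739 - 0.20493j  product -0.06091 + 0.06482j
  m=+0: Y*=0.83692 + 0.00000j  Y=0.25851 + 0.00000j  product 0.21635 + 0.00000j
  m=+1: Y*=0.37485 - 0.13734j  Y=-0.08739 - 0.20493j  product -0.06091 - 0.06482j
  m=+2: Y*=0.06621 - 0.05604j  Y=0.21636 - 0.22555j  product 0.00169 - 0.02706j
  m=+3: Y*=0.00580 - 0.01019j  Y=-0.08784 - 0.03322j  product -0.00085 + 0.00070j
  m=+4: Y*=0.00018 - 0.00106j  Y=-0.01712 - 0.41160j  product -0.00044 - 0.00006j
  m=+5: Y*=-0.00001 - 0.00007j  Y=0.33004 - 0.15725j  product -0.00001 - 0.00002j
  m=+6: Y*=-0.00000 - 0.00000j  Y=0.11699 + 0.10324j  product 0.00000 - 0.00000j
Accumulated sum 0.09530 - 0.00000j; after 4π/(2l+1) scaling, 0.09212 - 0.00000j ⇒ P_6 = 0.092124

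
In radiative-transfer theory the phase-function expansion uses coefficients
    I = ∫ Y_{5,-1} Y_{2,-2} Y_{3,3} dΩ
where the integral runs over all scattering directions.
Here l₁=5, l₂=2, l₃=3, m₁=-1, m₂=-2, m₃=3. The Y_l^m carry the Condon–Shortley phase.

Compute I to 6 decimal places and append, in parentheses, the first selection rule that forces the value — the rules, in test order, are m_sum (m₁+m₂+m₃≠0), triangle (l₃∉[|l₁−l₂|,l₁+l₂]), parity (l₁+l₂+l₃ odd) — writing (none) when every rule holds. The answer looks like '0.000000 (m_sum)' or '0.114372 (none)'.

-0.023961 (none)

Checks pass: Σm=0; 10 even; l₃=3∈[3,7].
(2·5+1)(2·2+1)(2·3+1) = 385
Δ: 4! 6! 0! / 11! → 1/2310
sum: t=2:+1/144 = 1/144
3j²(5 2 3; 0 0 0) = Δ·Π!·Σ² = 10/231  (sign -1)
sum: t=0:+1/17280 = 1/17280
3j²(5 2 3; -1 -2 3) = Δ·Π!·Σ² = 1/2310  (sign +1)
combine: 4πI² = 385·10/231·1/2310 = 5/693
take √, sign -1: I = -0.02396147
No selection rule forces the value: the integral is nonzero (none).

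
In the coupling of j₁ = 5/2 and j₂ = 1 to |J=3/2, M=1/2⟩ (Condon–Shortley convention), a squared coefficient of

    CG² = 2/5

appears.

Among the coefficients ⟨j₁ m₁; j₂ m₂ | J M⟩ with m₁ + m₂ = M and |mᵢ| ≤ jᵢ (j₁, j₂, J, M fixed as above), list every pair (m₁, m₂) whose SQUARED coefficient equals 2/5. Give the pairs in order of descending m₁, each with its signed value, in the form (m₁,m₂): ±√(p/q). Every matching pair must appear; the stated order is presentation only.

(3/2,-1): +√(2/5); (1/2,0): −√(2/5)

Admissible pairs with m₁+m₂ = M = 1/2: (-1/2,1), (1/2,0), (3/2,-1)
  (m₁,m₂)=(3/2,-1): CG² = 2/5, CG = +√(2/5)   ← matches the target
  (m₁,m₂)=(1/2,0): CG² = 2/5, CG = −√(2/5)   ← matches the target
  (m₁,m₂)=(-1/2,1): CG² = 1/5, CG = +√(1/5)
Pairs with CG² = 2/5: (3/2,-1): +√(2/5); (1/2,0): −√(2/5)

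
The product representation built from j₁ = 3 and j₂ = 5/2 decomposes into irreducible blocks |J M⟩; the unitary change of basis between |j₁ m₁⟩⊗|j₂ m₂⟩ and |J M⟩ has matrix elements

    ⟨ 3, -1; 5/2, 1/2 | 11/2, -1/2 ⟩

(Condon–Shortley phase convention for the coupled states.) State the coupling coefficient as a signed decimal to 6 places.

√[12·0!6!5!/12! · 2!4!3!2!5!6!] = √(8294400/77)
  +(−1)^0/∏(0,0,4,3,2,2)! = 1/576  (running 1/576)
⟨..|..⟩ = √(8294400/77)·(1/576) = +0.569803

+0.569803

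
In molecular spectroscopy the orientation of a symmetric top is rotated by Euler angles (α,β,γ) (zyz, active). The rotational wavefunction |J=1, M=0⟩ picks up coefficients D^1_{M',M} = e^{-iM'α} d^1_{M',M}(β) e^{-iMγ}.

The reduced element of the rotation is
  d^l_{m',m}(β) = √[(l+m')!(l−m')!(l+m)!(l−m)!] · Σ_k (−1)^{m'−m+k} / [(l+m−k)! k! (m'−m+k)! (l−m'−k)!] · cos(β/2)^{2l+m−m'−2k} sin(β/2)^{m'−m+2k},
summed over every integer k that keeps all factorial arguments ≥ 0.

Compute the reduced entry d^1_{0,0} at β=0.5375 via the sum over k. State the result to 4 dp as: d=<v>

d=0.8590

d^1_{0,0}(β=0.5375) via the finite sum:
With c≡cos(β/2)=0.964104 and s≡sin(β/2)=0.265527, N=[1·1·1·1]^{1/2}=1.000000
k∈{0,1} keeps every argument non-negative
  k=0: (−1)^0·1.0000/(1)·0.9641^2·0.2655^0 = +0.929496
  k=1: (−1)^1·1.0000/(1)·0.9641^0·0.2655^2 = -0.070504
d^1_{0,0}(0.5375) = +0.929496 -0.070504 = +0.858991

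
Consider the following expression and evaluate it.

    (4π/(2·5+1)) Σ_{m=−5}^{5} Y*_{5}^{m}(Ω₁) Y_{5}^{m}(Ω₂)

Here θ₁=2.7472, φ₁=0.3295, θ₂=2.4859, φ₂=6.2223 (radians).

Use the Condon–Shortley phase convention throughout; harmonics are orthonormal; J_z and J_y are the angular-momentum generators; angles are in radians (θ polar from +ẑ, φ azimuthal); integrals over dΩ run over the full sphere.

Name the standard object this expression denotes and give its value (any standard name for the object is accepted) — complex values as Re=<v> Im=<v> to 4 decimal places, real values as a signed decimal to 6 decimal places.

Legendre polynomial (addition theorem), +0.356731

This sum is the spherical-harmonic addition theorem: it equals the Legendre polynomial P_l(cos γ) of the angle γ between the two directions.
Addition theorem: P_5(cos γ) = (4π/11) Σ_m Y*_{lm}(Ω₁) Y_{lm}(Ω₂), m = −5…5:
  m=-5: Y*=-0.000298+0.003876i  Y=+0.037309+0.011722i  product -0.000057+0.000141i
  m=-4: Y*=-0.007388-0.028600i  Y=-0.156023-0.038768i  product +0.000044+0.004749i
  m=-3: Y*=+0.072004+0.109354i  Y=+0.358873+0.066289i  product +0.018592+0.044017i
  m=-2: Y*=-0.284386-0.220258i  Y=-0.438556-0.053669i  product +0.112898+0.111858i
  m=-1: Y*=+0.503481+0.172174i  Y=+0.096139+0.005861i  product +0.047395+0.019503i
  m=+0: Y*=-0.119328-0.000000i  Y=+0.381124+0.000000i  product -0.045479-0.000000i
  m=+1: Y*=-0.503481+0.172174i  Y=-0.096139+0.005861i  product +0.047395-0.019503i
  m=+2: Y*=-0.284386+0.220258i  Y=-0.438556+0.053669i  product +0.112898-0.111858i
  m=+3: Y*=-0.072004+0.109354i  Y=-0.358873+0.066289i  product +0.018592-0.044017i
  m=+4: Y*=-0.007388+0.028600i  Y=-0.156023+0.038768i  product +0.000044-0.004749i
  m=+5: Y*=+0.000298+0.003876i  Y=-0.037309+0.011722i  product -0.000057-0.000141i
Total Σ_m = +0.312265-0.000000i. Multiply by 1.142397: +0.356731-0.000000i. P_5(cos γ) = 0.356731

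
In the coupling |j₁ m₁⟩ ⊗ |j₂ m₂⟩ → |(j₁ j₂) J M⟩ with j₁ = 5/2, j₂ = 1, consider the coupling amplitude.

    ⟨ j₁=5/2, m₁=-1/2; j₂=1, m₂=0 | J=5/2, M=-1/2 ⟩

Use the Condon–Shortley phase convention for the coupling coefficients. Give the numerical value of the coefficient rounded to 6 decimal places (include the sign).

j₁+j₂−J=1  J+j₁−j₂=4  J−j₁+j₂=1  j₁+j₂+J+1=7
(j₁±m₁, j₂±m₂, J±M) = (2,3,1,1,2,3)
P² = 144/35
sum k=0..1:
  [0] +1/6 = 1/6
  [1] −1/4 = -1/4
S = -1/12
C² = P²·S² = 1/35 ; C = -0.169031

-0.169031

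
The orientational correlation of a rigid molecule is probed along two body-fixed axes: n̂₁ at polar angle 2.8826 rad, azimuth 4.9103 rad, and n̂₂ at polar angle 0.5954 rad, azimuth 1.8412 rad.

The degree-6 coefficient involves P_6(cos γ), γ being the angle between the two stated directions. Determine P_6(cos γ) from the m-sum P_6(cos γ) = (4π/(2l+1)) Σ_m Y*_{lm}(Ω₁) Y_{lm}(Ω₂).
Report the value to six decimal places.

Summing Y*_{l m}(θ₁,φ₁)·Y_{l m}(θ₂,φ₂) over m ∈ [−6, 6]; prefactor 4π/(2·6+1) = 0.966644:
  m=-6: Y*=-0.00005 - 0.00013j  Y=0.00078 + 0.01501j  product 0.00000 - 0.00000j
  m=-5: Y*=-0.00149 + 0.00098j  Y=-0.07504 - 0.01669j  product 0.00013 - 0.00005j
  m=-4: Y*=0.01001 + 0.01013j  Y=0.10848 - 0.20378j  product 0.00315 - 0.00094j
  m=-3: Y*=0.04307 - 0.06381j  Y=0.31320 + 0.29743j  product 0.03247 - 0.00717j
  m=-2: Y*=-0.25612 - 0.10702j  Y=-0.36596 + 0.21977j  product 0.11725 - 0.01712j
  m=-1: Y*=-0.11592 + 0.57807j  Y=0.00299 + 0.01080j  product -0.00659 + 0.00048j
  m=+0: Y*=0.41586 + 0.00000j  Y=-0.42170 + 0.00000j  product -0.17536 + 0.00000j
  m=+1: Y*=0.11592 + 0.57807j  Y=-0.00299 + 0.01080j  product -0.00659 - 0.00048j
  m=+2: Y*=-0.25612 + 0.10702j  Y=-0.36596 - 0.21977j  product 0.11725 + 0.01712j
  m=+3: Y*=-0.04307 - 0.06381j  Y=-0.31320 + 0.29743j  product 0.03247 + 0.00717j
  m=+4: Y*=0.01001 - 0.01013j  Y=0.10848 + 0.20378j  product 0.00315 + 0.00094j
  m=+5: Y*=0.00149 + 0.00098j  Y=0.07504 - 0.01669j  product 0.00013 + 0.00005j
  m=+6: Y*=-0.00005 + 0.00013j  Y=0.00078 - 0.01501j  product 0.00000 + 0.00000j
Σ over m = 0.11745 - 0.00000j; ×(4π/13) → 0.11353 - 0.00000j. Real part: 0.113532

0.113532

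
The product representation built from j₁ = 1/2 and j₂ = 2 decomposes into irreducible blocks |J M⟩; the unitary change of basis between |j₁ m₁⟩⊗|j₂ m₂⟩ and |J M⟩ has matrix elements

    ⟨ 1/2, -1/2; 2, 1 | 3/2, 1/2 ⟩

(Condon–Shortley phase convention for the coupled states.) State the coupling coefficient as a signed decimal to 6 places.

j₁+j₂−J=1  J+j₁−j₂=0  J−j₁+j₂=3  j₁+j₂+J+1=5
(j₁±m₁, j₂±m₂, J±M) = (0,1,3,1,2,1)
P² = 12/5
sum k=1..1:
  [1] −1/2 = -1/2
S = -1/2
C² = P²·S² = 3/5 ; C = -0.774597

−√(3/5) = -0.774597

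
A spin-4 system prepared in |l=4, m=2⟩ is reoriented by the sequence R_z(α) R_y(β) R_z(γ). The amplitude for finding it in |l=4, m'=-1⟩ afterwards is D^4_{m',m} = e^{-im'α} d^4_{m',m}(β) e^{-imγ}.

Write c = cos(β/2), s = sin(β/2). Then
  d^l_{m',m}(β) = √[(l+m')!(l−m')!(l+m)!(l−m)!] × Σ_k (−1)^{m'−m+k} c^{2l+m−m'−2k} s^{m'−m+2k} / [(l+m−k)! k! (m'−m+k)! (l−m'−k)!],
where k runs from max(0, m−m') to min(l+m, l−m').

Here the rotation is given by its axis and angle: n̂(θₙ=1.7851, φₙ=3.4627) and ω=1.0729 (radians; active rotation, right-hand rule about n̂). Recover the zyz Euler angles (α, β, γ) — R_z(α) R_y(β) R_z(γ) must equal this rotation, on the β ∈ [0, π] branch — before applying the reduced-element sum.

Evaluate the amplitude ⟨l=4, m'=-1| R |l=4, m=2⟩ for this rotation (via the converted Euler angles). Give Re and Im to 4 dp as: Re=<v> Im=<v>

Axis–angle → zyz. n̂ = (sinθₙcosφₙ, sinθₙsinφₙ, cosθₙ) = (-0.927180, -0.308398, -0.212667), ω = 1.0729.
R = I cosω + sinω [n̂]ₓ + (1−cosω) n̂n̂ᵀ gives
  R = [+0.926685, +0.336228, -0.167943; -0.037466, +0.527265, +0.848874; +0.373966, -0.780347, +0.501206]
β = atan2(√(R₁₃²+R₂₃²), R₃₃) = 1.045804; α = atan2(R₂₃, R₁₃) mod 2π = 1.766116; γ = atan2(R₃₂, −R₃₁) mod 2π = 4.265494
D^4_{-1,2}(1.7661,1.0458,4.2655) = e^{-i·-1·1.7661}·d^4_{-1,2}(1.0458)·e^{-i·2·4.2655}. Compute d first:
Half-angle: c=0.866373, s=0.499397. N=√(6·120·720·2)=1018.233765
The bounds max(0,m−m')=3 and min(l+m,l−m')=5 give 3 terms
  k=3: (−1)^0·1018.2338/(72)·0.8664^5·0.4994^3 = +0.859761
  k=4: (−1)^1·1018.2338/(48)·0.8664^3·0.4994^5 = -0.428499
  k=5: (−1)^2·1018.2338/(240)·0.8664^1·0.4994^7 = +0.028475
d^4_{-1,2}(1.0458) = +0.859761 -0.428499 +0.028475 = +0.459737
Attach z-rotation phases: D = e^{-i(-1)(1.7661)}·(+0.459737)·e^{-i(2)(4.2655)} = +0.407425-0.212984i

Re=0.4074 Im=-0.2130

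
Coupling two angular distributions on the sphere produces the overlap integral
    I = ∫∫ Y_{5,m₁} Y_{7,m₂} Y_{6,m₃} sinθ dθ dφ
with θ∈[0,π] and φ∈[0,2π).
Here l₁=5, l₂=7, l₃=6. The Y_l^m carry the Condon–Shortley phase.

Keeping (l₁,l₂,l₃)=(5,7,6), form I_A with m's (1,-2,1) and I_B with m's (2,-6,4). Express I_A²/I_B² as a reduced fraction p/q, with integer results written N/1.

Same 5,7,6: normalisation and zero-m 3j drop out of the ratio.
A: Δ: 6! 4! 8! / 19! → 1/174594420; sum: t=0:+1/12441600 t=1:−1/414720 t=2:+1/138240 t=3:−1/311040 t=4:+1/5806080 = 1/537600; 3j²(5 7 6; 1 -2 1) = Δ·Π!·Σ² = 2916/323323  (sign -1)
B: Δ: 6! 4! 8! / 19! → 1/174594420; sum: t=0:+1/21772800 t=1:−1/19353600 = -1/174182400; 3j²(5 7 6; 2 -6 4) = Δ·Π!·Σ² = 1/3876  (sign -1)
I_A²/I_B² = (2916/323323)/(1/3876) = 34992/1001

34992/1001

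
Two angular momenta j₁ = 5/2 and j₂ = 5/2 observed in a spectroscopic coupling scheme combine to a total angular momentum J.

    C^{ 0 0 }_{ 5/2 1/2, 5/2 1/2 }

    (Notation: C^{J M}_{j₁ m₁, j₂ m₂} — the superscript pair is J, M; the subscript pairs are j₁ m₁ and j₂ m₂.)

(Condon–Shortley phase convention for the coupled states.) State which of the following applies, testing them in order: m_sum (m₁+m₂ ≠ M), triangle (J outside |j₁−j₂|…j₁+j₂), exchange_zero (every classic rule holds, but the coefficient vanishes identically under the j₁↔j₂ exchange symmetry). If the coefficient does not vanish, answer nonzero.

m-sum: m₁+m₂ = 1/2+1/2 = 1, M = 0  ✗ ⇒ coefficient is 0

m_sum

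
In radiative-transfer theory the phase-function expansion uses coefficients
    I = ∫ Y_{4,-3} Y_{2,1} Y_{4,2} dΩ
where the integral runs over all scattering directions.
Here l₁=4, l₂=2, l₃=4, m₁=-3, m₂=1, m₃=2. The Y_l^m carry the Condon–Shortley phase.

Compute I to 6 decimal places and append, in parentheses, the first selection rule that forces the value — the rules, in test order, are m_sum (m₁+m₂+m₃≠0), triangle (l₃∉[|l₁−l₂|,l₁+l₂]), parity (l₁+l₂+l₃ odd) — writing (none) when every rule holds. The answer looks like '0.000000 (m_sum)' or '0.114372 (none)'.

Checks pass: Σm=0; 10 even; l₃=4∈[2,6].
(2·4+1)(2·2+1)(2·4+1) = 405
Δ: 2! 6! 2! / 11! → 1/13860
sum: t=0:+1/192 t=1:−1/36 t=2:+1/192 = -5/288
3j²(4 2 4; 0 0 0) = Δ·Π!·Σ² = 20/693  (sign -1)
sum: t=1:−1/1440 t=2:+1/240 = 1/288
3j²(4 2 4; -3 1 2) = Δ·Π!·Σ² = 5/132  (sign +1)
combine: 4πI² = 405·20/693·5/132 = 375/847
take √, sign -1: I = -0.18770204
No selection rule forces the value: the integral is nonzero (none).

-0.187702 (none)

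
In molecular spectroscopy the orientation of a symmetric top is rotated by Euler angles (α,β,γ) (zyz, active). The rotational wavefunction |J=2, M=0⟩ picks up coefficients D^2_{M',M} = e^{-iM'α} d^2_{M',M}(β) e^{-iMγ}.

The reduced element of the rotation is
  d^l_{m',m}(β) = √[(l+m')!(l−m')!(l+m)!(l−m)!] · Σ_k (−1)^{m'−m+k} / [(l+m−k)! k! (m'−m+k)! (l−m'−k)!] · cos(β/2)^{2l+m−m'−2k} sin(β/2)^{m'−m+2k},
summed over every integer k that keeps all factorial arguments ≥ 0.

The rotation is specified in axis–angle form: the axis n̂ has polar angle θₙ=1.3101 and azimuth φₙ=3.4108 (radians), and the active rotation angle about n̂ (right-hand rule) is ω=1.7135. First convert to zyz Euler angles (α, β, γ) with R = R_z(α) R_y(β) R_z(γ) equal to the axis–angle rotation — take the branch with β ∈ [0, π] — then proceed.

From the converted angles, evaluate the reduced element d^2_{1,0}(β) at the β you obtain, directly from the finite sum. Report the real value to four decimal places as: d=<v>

Axis–angle → zyz. n̂ = (sinθₙcosφₙ, sinθₙsinφₙ, cosθₙ) = (-0.931410, -0.256981, +0.257753), ω = 1.7135.
R = I cosω + sinω [n̂]ₓ + (1−cosω) n̂n̂ᵀ gives
  R = [+0.848683, +0.018262, -0.528586; +0.528529, -0.066789, +0.846284; -0.019849, -0.997600, -0.066334]
β = atan2(√(R₁₃²+R₂₃²), R₃₃) = 1.637179; α = atan2(R₂₃, R₁₃) mod 2π = 2.129105; γ = atan2(R₃₂, −R₃₁) mod 2π = 4.732283
d^2_{1,0}(β=1.6372) via the finite sum:
With c≡cos(β/2)=0.683252 and s≡sin(β/2)=0.730183, N=[6·1·2·2]^{1/2}=4.898979
Admissible k: 0..1 (factorial args all ≥0)
  k=0: (−1)^1·4.8990/(2)·0.6833^3·0.7302^1 = -0.570492
  k=1: (−1)^2·4.8990/(2)·0.6833^1·0.7302^3 = +0.651556
d^2_{1,0}(1.6372) = -0.570492 +0.651556 = +0.081064

d=0.0811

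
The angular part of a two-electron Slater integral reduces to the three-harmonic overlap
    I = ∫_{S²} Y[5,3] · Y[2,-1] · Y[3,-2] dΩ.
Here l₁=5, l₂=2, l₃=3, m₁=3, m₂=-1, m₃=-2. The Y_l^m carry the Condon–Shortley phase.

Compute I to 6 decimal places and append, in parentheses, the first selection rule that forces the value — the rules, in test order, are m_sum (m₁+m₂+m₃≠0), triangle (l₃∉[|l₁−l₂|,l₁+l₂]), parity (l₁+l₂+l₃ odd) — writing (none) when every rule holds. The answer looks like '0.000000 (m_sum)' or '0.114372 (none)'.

Checks pass: Σm=0; 10 even; l₃=3∈[3,7].
(2·5+1)(2·2+1)(2·3+1) = 385
Δ: 4! 6! 0! / 11! → 1/2310
sum: t=2:+1/144 = 1/144
3j²(5 2 3; 0 0 0) = Δ·Π!·Σ² = 10/231  (sign -1)
sum: t=1:−1/720 = -1/720
3j²(5 2 3; 3 -1 -2) = Δ·Π!·Σ² = 8/165  (sign +1)
combine: 4πI² = 385·10/231·8/165 = 80/99
take √, sign -1: I = -0.25358436
No selection rule forces the value: the integral is nonzero (none).

-0.253584 (none)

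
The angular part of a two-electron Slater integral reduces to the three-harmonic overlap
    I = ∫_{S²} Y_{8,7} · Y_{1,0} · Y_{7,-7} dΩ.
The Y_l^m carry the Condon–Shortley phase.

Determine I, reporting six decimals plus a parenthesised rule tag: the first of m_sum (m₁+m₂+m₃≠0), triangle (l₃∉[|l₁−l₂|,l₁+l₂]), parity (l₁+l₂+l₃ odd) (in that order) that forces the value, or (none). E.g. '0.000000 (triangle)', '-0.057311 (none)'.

-0.118504 (none)

Rules hold: Σm=0, L=16 even, 7≤7≤9.
N = 17·3·15 = 765
Δ = 2!·14!·0!/17! = 1/2040
Racah Σ t=1..1: t=1:−1/25401600 = -1/25401600
⇒ 3j(8 1 7; 0 0 0)² = 8/255, sgn +1
Racah Σ t=1..1: t=1:−1/87178291200 = -1/87178291200
⇒ 3j(8 1 7; 7 0 -7)² = 1/136, sgn -1
4πI² = N·(3j₀)²·(3jₘ)² = 3/17
I = -1·√(0.176471/4π) = -0.11850352
No selection rule forces the value: the integral is nonzero (none).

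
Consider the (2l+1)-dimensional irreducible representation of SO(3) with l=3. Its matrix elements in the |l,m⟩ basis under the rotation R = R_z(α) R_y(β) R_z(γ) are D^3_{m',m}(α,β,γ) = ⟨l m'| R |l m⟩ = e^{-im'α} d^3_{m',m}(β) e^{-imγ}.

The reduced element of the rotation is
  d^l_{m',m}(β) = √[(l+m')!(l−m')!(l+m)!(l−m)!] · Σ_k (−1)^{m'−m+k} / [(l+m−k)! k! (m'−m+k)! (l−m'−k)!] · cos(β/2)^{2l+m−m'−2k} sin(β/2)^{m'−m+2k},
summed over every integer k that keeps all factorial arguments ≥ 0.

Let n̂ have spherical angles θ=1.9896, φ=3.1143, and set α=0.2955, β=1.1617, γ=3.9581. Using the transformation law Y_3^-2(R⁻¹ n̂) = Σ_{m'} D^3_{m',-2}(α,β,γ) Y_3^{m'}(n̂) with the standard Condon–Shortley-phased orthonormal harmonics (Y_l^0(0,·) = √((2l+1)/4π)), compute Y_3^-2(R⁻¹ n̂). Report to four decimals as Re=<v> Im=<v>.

Re=-0.0212 Im=0.0802

Need the full column D^3_{m',-2} for m'=−3..3 at α=0.2955, β=1.1617, γ=3.9581.
cos(β/2)=0.835997, sin(β/2)=0.548735
d^3_{-3,-2}: single k=1 term ⇒ +0.548859;  D = -0.446041+0.319834i
d^3_{-2,-2}: k∈[0..1] ⇒ +0.341371 -0.735382 = -0.394010;  D = +0.239458-0.312896i
d^3_{-1,-2}: k∈[0..1] ⇒ -0.708573 +0.610563 = -0.098010;  D = +0.034317-0.091806i
d^3_{0,-2}: k∈[0..1] ⇒ +0.805570 -0.347072 = +0.458498;  D = -0.028509+0.457611i
d^3_{1,-2}: k∈[0..1] ⇒ -0.610563 +0.131528 = -0.479036;  D = -0.110739-0.466060i
d^3_{2,-2}: k∈[0..1] ⇒ +0.316832 -0.027301 = +0.289531;  D = +0.146063+0.249988i
d^3_{3,-2}: single k=0 term ⇒ -0.101881;  D = -0.074787-0.069186i
Y_3^{m'}(θ=1.9896,φ=3.1143) and Σ D·Y over m':
  (-0.4460+0.3198i)·(-0.3171-0.0260i)  (+0.2395-0.3129i)·(-0.3464-0.0189i)  (+0.0343-0.0918i)·(+0.0511+0.0014i)  (-0.0285+0.4576i)·(+0.3298+0.0000i)  (-0.1107-0.4661i)·(-0.0511+0.0014i)  (+0.1461+0.2500i)·(-0.3464+0.0189i)  (-0.0748-0.0692i)·(+0.3171-0.0260i)
Y_3^-2(R⁻¹ n̂) = -0.021162+0.080158i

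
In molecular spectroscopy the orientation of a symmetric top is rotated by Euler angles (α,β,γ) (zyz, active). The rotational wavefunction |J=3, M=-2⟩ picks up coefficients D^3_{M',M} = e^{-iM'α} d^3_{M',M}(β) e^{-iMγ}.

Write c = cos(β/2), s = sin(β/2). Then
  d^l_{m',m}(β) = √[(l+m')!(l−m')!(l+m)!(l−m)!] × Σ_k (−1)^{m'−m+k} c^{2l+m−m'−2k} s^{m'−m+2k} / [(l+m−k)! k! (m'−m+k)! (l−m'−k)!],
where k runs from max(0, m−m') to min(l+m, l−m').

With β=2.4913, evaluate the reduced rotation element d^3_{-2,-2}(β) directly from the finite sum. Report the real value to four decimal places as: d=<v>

d^3_{-2,-2}(β=2.4913) via the finite sum:
c=cos(2.491300/2)=0.319447, s=sin(2.491300/2)=0.947604; N=√[1·120·1·120]=120.000000
k: max(0,(-2)−(-2))=0 … min(3+(-2),3−(-2))=1
  k=0: (−1)^0·120.0000/(120)·0.3194^6·0.9476^0 = +0.001063
  k=1: (−1)^1·120.0000/(24)·0.3194^4·0.9476^2 = -0.046754
d^3_{-2,-2}(2.4913) = +0.001063 -0.046754 = -0.045692

d=-0.0457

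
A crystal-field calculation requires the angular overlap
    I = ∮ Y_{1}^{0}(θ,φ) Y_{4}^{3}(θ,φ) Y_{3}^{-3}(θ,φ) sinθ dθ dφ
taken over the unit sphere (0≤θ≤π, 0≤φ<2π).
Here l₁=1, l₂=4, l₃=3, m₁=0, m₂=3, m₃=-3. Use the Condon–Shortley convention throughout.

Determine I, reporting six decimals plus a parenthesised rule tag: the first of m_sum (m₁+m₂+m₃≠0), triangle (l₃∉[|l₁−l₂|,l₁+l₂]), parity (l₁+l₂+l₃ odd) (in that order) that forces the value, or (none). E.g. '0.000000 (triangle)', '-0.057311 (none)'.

m-sum 0 ✓  L=8 even ✓  3≤3≤5 ✓
Π(2lᵢ+1) = 3×9×7 = 189
triangle coeff Δ(1,4,3) = 1/252
Σ_t [1,1]: t=1:−1/36 = -1/36
(3j)²=4/63 [(1 4 3; 0 0 0)], sign=+1
Σ_t [1,1]: t=1:−1/720 = -1/720
(3j)²=1/36 [(1 4 3; 0 3 -3)], sign=-1
⇒ 4πI² = 1/3
I = (-1)√(1/3/(4π)) = -0.16286750
No selection rule forces the value: the integral is nonzero (none).

-0.162868 (none)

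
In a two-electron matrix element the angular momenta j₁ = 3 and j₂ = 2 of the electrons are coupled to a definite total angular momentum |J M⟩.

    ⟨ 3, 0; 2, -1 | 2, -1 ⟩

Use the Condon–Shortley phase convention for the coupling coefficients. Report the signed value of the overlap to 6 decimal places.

−√(2/7) = -0.534522

triangle: 3!×3!×1!/8! = 36/40320
(j±m)!: 3!×3!×1!×3!×1!×3! = 1296
prefactor² = (2J+1)×Δ×N² = 81/14
  k=0: +1/(0!×3!×3!×1!×0!×0!) = 1/36
  k=1: −1/(1!×2!×2!×0!×1!×1!) = -1/4
Σ = -2/9  ⇒  CG² = 81/14×(-2/9)² = 2/7
CG = −√(2/7) = -0.534522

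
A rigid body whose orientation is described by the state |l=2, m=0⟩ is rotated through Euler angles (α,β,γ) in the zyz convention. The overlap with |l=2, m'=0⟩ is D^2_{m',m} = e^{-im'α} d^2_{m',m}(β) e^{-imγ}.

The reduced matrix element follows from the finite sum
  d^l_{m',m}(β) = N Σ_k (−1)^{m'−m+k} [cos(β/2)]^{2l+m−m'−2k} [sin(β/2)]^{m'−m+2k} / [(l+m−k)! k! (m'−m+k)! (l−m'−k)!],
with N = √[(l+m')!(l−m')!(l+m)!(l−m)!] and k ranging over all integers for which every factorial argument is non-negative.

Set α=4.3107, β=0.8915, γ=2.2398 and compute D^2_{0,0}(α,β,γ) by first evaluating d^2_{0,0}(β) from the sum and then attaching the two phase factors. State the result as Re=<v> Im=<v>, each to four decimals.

Re=0.0920 Im=0.0000

Split into d^2_{0,0}(β=0.8915) × two z-phases.
With c≡cos(β/2)=0.902288 and s≡sin(β/2)=0.431135, N=[2·2·2·2]^{1/2}=4.000000
k: max(0,(0)−(0))=0 … min(2+(0),2−(0))=2
  k=0: (−1)^0·4.0000/(4)·0.9023^4·0.4311^0 = +0.662796
  k=1: (−1)^1·4.0000/(1)·0.9023^2·0.4311^2 = -0.605307
  k=2: (−1)^2·4.0000/(4)·0.9023^0·0.4311^4 = +0.034550
d^2_{0,0}(0.8915) = +0.662796 -0.605307 +0.034550 = +0.092039
D = (+1.000000+0.000000i)·(+0.092039)·(+1.000000+0.000000i) = +0.092039+0.000000i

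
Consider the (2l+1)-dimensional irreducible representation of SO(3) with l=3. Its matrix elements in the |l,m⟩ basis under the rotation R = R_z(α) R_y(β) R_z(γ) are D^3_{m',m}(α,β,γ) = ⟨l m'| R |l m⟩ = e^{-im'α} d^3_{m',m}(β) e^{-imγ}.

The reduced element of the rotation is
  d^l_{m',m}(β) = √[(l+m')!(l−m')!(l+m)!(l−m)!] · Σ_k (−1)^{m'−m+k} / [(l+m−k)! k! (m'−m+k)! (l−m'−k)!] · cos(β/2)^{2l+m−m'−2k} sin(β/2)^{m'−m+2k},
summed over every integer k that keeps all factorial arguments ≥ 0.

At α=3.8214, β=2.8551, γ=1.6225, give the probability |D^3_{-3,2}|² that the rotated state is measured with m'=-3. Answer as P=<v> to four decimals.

P=0.1103

D^3_{-3,2}(3.8214,2.8551,1.6225) = e^{-i·-3·3.8214}·d^3_{-3,2}(2.8551)·e^{-i·2·1.6225}. Compute d first:
Half-angle: c=0.142757, s=0.989758. N=√(1·720·120·1)=293.938769
The bounds max(0,m−m')=5 and min(l+m,l−m')=5 give 1 term
  k=5: (−1)^0·293.9388/(120)·0.1428^1·0.9898^5 = +0.332137
d^3_{-3,2}(2.8551) = +0.332137
|D^3_{-3,2}|² = |d^3_{-3,2}(β)|² = (+0.332137)² = 0.110315 (the z-rotation phases have unit modulus)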